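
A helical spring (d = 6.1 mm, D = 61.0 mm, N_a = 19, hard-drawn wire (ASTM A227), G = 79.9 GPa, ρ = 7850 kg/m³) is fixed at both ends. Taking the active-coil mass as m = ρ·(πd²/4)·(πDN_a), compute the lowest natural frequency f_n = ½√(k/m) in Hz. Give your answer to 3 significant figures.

31.0 Hz

k = Gd⁴/(8D³N_a) = (79.9×10³)(6.1⁴)/(8·61.0³·19) = 3.2065 N/mm = 3206.5 N/m
Wire length L = πDN_a = π·61.0·19 = 3641.1 mm
m = ρ·(πd²/4)·L = 7850 × 29.225×10⁻⁶ m² × 3.6411 m = 0.83532 kg
f_n = ½√(k/m) = 0.5·√(3206.5/0.83532) = 0.5·√(3838.7) = 30.978 Hz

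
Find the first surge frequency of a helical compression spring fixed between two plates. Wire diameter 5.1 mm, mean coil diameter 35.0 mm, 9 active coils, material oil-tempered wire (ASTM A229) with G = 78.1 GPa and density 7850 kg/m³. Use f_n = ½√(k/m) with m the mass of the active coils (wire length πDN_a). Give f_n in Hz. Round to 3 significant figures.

164 Hz

k = Gd⁴/(8D³N_a) = (78.1×10³)(5.1⁴)/(8·35.0³·9) = 17.116 N/mm = 17116 N/m
Wire length L = πDN_a = π·35.0·9 = 989.6 mm
m = ρ·(πd²/4)·L = 7850 × 20.428×10⁻⁶ m² × 0.9896 m = 0.15869 kg
f_n = ½√(k/m) = 0.5·√(17116/0.15869) = 0.5·√(1.0785e+05) = 164.21 Hz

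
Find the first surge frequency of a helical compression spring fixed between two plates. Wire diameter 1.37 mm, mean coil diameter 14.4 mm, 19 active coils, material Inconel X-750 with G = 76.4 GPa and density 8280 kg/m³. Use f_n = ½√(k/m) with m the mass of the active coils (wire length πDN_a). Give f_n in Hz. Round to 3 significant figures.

k = Gd⁴/(8D³N_a) = (76.4×10³)(1.37⁴)/(8·14.4³·19) = 0.59299 N/mm = 592.99 N/m
Wire length L = πDN_a = π·14.4·19 = 859.54 mm
m = ρ·(πd²/4)·L = 8280 × 1.4741×10⁻⁶ m² × 0.85954 m = 0.010491 kg
f_n = ½√(k/m) = 0.5·√(592.99/0.010491) = 0.5·√(56522) = 118.87 Hz

119 Hz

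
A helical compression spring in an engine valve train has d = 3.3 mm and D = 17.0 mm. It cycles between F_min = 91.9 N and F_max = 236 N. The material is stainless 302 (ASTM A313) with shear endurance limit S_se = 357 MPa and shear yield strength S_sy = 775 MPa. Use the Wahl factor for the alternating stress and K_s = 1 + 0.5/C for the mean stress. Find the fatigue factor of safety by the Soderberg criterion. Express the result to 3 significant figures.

C = D/d = 17.0/3.3 = 5.1515; K_W = (4C−1)/(4C−4)+0.615/C = 1.3000; K_s = 1+0.5/C = 1.0971
F_a = (F_max−F_min)/2 = 72.05 N; F_m = (F_max+F_min)/2 = 163.95 N
τ_a = K_W·8F_aD/(πd³) = 1.3000 × 86.792 = 112.83 MPa
τ_m = K_s·8F_mD/(πd³) = 1.0971 × 197.5 = 216.66 MPa
Soderberg: 1/n_f = τ_a/S_se + τ_m/S_sy = 112.83/357 + 216.66/775 = 0.31606 + 0.27957 = 0.59563
n_f = 1/0.59563 = 1.679

1.68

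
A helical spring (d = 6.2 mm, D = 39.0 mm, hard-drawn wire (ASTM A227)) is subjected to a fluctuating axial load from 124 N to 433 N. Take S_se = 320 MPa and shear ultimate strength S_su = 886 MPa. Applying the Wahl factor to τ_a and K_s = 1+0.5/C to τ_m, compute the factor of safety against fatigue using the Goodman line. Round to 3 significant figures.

C = D/d = 39.0/6.2 = 6.2903; K_W = (4C−1)/(4C−4)+0.615/C = 1.2395; K_s = 1+0.5/C = 1.0795
F_a = (F_max−F_min)/2 = 154.5 N; F_m = (F_max+F_min)/2 = 278.5 N
τ_a = K_W·8F_aD/(πd³) = 1.2395 × 64.381 = 79.803 MPa
τ_m = K_s·8F_mD/(πd³) = 1.0795 × 116.05 = 125.28 MPa
Goodman: 1/n_f = τ_a/S_se + τ_m/S_su = 79.803/320 + 125.28/886 = 0.24938 + 0.14140 = 0.39078
n_f = 1/0.39078 = 2.559

2.56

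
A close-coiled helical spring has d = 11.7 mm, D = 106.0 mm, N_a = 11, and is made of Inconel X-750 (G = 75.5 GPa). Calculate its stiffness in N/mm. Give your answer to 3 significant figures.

k = Gd⁴/(8D³N_a) = (75.5×10³ × 11.7⁴) / (8 × 106.0³ × 11)
  = 1.41478e+09 / 1.04809e+08 = 13.499 N/mm

13.5 N/mm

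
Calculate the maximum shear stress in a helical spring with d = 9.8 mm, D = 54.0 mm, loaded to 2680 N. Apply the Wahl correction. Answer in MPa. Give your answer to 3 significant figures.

Spring index C = D/d = 54.0/9.8 = 5.5102
K_W = (4C−1)/(4C−4) + 0.615/C = 21.041/18.041 + 0.1116 = 1.2779
τ₀ = 8FD/(πd³) = 8·2680·54.0/(π·9.8³) = 1.15776e+06/2956.8 = 391.55 MPa
τ_max = K·τ₀ = 1.2779 × 391.55 = 500.37 MPa

500 MPa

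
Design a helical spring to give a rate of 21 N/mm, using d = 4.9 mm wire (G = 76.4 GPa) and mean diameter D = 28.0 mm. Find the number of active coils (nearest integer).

N_a = Gd⁴/(8D³k) = (76.4×10³ × 4.9⁴)/(8 × 28.0³ × 21)
    = 4.40431e+07 / 3.68794e+06 = 11.94 → 12 coils

12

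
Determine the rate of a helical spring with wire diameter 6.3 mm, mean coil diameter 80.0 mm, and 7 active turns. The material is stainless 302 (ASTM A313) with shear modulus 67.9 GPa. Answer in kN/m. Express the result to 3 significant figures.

k = Gd⁴/(8D³N_a) = (67.9×10³ × 6.3⁴) / (8 × 80.0³ × 7)
  = 1.06963e+08 / 2.8672e+07 = 3.7306 N/mm

3.73 kN/m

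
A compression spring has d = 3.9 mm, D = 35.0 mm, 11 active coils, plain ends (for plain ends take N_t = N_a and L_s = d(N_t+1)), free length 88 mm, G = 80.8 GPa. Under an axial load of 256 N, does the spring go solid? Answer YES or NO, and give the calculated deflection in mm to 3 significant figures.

YES, δ = 51.7 mm

k = Gd⁴/(8D³N_a) = (80.8×10³)(3.9⁴)/(8·35.0³·11) = 4.9543 N/mm
N_t = 11; L_s = 3.9·12 = 46.8 mm; δ_solid = L₀ − L_s = 88 − 46.8 = 41.2 mm
δ = F/k = 256/4.9543 = 51.672 mm
δ ≥ δ_solid → spring goes solid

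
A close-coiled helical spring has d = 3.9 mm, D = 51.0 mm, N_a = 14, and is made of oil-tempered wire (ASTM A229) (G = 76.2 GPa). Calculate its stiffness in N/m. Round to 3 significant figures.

k = Gd⁴/(8D³N_a) = (76.2×10³ × 3.9⁴) / (8 × 51.0³ × 14)
  = 1.76284e+07 / 1.48569e+07 = 1.1865 N/mm = 1186.5 N/m

1190 N/m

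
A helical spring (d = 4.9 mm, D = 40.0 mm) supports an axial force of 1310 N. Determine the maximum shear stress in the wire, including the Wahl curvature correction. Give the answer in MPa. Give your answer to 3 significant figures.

Spring index C = D/d = 40.0/4.9 = 8.1633
K_W = (4C−1)/(4C−4) + 0.615/C = 31.653/28.653 + 0.0753 = 1.1800
τ₀ = 8FD/(πd³) = 8·1310·40.0/(π·4.9³) = 419200/369.61 = 1134.2 MPa
τ_max = K·τ₀ = 1.1800 × 1134.2 = 1338.4 MPa

1340 MPa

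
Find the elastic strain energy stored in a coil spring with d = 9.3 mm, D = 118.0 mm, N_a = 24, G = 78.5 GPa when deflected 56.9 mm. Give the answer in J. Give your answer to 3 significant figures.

k = Gd⁴/(8D³N_a) = (78.5×10³)(9.3⁴)/(8·118.0³·24) = 1.8615 N/mm
U = ½kδ² = 0.5 × 1.8615 × 56.9² = 3013.3 N·mm = 3.0133 J

3.01 J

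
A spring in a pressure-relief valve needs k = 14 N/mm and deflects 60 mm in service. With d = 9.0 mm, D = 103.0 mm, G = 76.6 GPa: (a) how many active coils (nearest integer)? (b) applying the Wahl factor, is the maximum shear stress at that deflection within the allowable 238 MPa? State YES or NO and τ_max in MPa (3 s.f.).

N_a = Gd⁴/(8D³k) = (76.6×10³)(9.0⁴)/(8·103.0³·14) = 4.106 → N_a = 4
Actual rate k = Gd⁴/(8D³·4) = 14.373 N/mm
Working load F = kδ = 14.373·60 = 862.36 N
C = 103.0/9.0 = 11.4444; K_W = (4C−1)/(4C−4)+0.615/C = 1.1255
τ_max = K_W·8FD/(πd³) = 1.1255·310.27 = 349.22 MPa
τ_max > 238 MPa → exceeds allowable

(a) 4 coils; (b) NO, τ_max = 349 MPa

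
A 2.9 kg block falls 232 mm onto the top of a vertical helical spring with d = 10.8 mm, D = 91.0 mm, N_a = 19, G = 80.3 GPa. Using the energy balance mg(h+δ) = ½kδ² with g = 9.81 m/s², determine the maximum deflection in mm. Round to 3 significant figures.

k = Gd⁴/(8D³N_a) = (80.3×10³)(10.8⁴)/(8·91.0³·19) = 9.5377 N/mm
W = mg = 2.9 × 9.81 = 28.449 N
½kδ² − Wδ − Wh = 0 → δ = (W + √(W² + 2kWh))/k
δ = (28.449 + √(809.35 + 125901))/9.5377 = (28.449 + 355.96)/9.5377 = 40.305 mm

40.3 mm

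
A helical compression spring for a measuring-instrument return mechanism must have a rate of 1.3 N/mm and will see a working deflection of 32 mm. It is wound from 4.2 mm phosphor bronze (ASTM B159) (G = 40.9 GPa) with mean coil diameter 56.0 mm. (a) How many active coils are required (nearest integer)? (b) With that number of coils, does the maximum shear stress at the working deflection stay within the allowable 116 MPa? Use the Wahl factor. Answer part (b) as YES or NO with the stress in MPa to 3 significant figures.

N_a = Gd⁴/(8D³k) = (40.9×10³)(4.2⁴)/(8·56.0³·1.3) = 6.968 → N_a = 7
Actual rate k = Gd⁴/(8D³·7) = 1.2941 N/mm
Working load F = kδ = 1.2941·32 = 41.411 N
C = 56.0/4.2 = 13.3333; K_W = (4C−1)/(4C−4)+0.615/C = 1.1069
τ_max = K_W·8FD/(πd³) = 1.1069·79.707 = 88.231 MPa
τ_max ≤ 116 MPa → acceptable

(a) 7 coils; (b) YES, τ_max = 88.2 MPa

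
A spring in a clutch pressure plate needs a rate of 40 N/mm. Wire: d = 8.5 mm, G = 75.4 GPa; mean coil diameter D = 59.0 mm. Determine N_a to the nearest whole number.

6

N_a = Gd⁴/(8D³k) = (75.4×10³ × 8.5⁴)/(8 × 59.0³ × 40)
    = 3.93593e+08 / 6.57213e+07 = 5.989 → 6 coils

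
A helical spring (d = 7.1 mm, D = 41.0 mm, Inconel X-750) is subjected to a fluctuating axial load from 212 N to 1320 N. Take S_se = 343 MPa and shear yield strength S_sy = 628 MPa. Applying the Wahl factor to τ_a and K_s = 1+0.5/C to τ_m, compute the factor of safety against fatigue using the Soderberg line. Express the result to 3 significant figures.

C = D/d = 41.0/7.1 = 5.7746; K_W = (4C−1)/(4C−4)+0.615/C = 1.2636; K_s = 1+0.5/C = 1.0866
F_a = (F_max−F_min)/2 = 554 N; F_m = (F_max+F_min)/2 = 766 N
τ_a = K_W·8F_aD/(πd³) = 1.2636 × 161.61 = 204.2 MPa
τ_m = K_s·8F_mD/(πd³) = 1.0866 × 223.45 = 242.8 MPa
Soderberg: 1/n_f = τ_a/S_se + τ_m/S_sy = 204.2/343 + 242.8/628 = 0.59534 + 0.38662 = 0.98196
n_f = 1/0.98196 = 1.018

1.02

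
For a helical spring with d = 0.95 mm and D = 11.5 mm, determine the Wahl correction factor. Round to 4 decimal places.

C = D/d = 11.5/0.95 = 12.1053
K_W = (4C−1)/(4C−4) + 0.615/C = 47.421/44.421 + 0.0508 = 1.1183

1.1183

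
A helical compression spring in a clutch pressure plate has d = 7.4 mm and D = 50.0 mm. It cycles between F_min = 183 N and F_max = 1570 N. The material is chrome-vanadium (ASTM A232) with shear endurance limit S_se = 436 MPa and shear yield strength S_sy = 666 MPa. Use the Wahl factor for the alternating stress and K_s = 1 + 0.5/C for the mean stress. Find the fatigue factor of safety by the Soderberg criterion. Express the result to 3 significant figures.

0.948

C = D/d = 50.0/7.4 = 6.7568; K_W = (4C−1)/(4C−4)+0.615/C = 1.2213; K_s = 1+0.5/C = 1.0740
F_a = (F_max−F_min)/2 = 693.5 N; F_m = (F_max+F_min)/2 = 876.5 N
τ_a = K_W·8F_aD/(πd³) = 1.2213 × 217.9 = 266.12 MPa
τ_m = K_s·8F_mD/(πd³) = 1.0740 × 275.4 = 295.78 MPa
Soderberg: 1/n_f = τ_a/S_se + τ_m/S_sy = 266.12/436 + 295.78/666 = 0.61038 + 0.44412 = 1.0545
n_f = 1/1.0545 = 0.9483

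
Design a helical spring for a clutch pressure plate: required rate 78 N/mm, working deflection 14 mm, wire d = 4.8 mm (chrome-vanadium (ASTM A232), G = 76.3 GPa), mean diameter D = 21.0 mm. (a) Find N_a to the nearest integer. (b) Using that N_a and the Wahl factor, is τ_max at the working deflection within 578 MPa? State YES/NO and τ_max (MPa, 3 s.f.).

N_a = Gd⁴/(8D³k) = (76.3×10³)(4.8⁴)/(8·21.0³·78) = 7.009 → N_a = 7
Actual rate k = Gd⁴/(8D³·7) = 78.099 N/mm
Working load F = kδ = 78.099·14 = 1093.4 N
C = 21.0/4.8 = 4.3750; K_W = (4C−1)/(4C−4)+0.615/C = 1.3628
τ_max = K_W·8FD/(πd³) = 1.3628·528.7 = 720.51 MPa
τ_max > 578 MPa → exceeds allowable

(a) 7 coils; (b) NO, τ_max = 721 MPa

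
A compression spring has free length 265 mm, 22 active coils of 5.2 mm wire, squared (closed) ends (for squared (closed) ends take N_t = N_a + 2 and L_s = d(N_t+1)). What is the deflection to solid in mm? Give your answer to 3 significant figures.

N_t = 24; L_s = 5.2·25 = 130 mm
δ_solid = L₀ − L_s = 265 − 130 = 135 mm

135 mm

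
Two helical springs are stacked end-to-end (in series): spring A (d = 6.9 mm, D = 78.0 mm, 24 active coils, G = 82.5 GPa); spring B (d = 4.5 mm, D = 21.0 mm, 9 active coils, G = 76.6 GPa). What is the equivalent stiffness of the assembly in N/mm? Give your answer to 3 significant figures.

1.97 N/mm

k_A = Gd⁴/(8D³N_a) = (82.5×10³)(6.9⁴)/(8·78.0³·24) = 2.0524 N/mm
k_B = Gd⁴/(8D³N_a) = (76.6×10³)(4.5⁴)/(8·21.0³·9) = 47.107 N/mm
Series: 1/k_eq = 1/2.0524 + 1/47.107 = 0.50846; k_eq = 1.9667 N/mm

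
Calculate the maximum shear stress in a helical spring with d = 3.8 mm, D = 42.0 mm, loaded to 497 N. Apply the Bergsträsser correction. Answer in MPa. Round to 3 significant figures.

Spring index C = D/d = 42.0/3.8 = 11.0526
K_B = (4C+2)/(4C−3) = 46.211/41.211 = 1.1213
τ₀ = 8FD/(πd³) = 8·497·42.0/(π·3.8³) = 166992/172.39 = 968.71 MPa
τ_max = K·τ₀ = 1.1213 × 968.71 = 1086.2 MPa

1090 MPa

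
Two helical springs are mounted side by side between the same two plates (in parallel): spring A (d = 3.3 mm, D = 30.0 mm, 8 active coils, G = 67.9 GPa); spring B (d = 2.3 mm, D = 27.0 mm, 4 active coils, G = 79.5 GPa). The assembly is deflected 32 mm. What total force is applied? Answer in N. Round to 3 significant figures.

k_A = Gd⁴/(8D³N_a) = (67.9×10³)(3.3⁴)/(8·30.0³·8) = 4.66 N/mm
k_B = Gd⁴/(8D³N_a) = (79.5×10³)(2.3⁴)/(8·27.0³·4) = 3.5321 N/mm
Parallel: k_eq = 4.66 + 3.5321 = 8.1921 N/mm
F = k_eq·δ = 8.1921·32 = 262.15 N

262 N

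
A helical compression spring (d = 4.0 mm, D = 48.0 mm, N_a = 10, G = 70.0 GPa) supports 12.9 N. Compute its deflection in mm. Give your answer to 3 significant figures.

k = Gd⁴/(8D³N_a) = (70.0×10³)(4.0⁴)/(8·48.0³·10) = 2.0255 N/mm
δ = F/k = 12.9 / 2.0255 = 6.3689 mm

6.37 mm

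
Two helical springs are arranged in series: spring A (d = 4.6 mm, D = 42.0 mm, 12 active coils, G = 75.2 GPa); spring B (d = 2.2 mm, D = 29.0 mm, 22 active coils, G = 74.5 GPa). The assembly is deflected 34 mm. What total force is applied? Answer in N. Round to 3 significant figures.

12.7 N

k_A = Gd⁴/(8D³N_a) = (75.2×10³)(4.6⁴)/(8·42.0³·12) = 4.734 N/mm
k_B = Gd⁴/(8D³N_a) = (74.5×10³)(2.2⁴)/(8·29.0³·22) = 0.40657 N/mm
Series: 1/k_eq = 1/4.734 + 1/0.40657 = 2.6708; k_eq = 0.37442 N/mm
F = k_eq·δ = 0.37442·34 = 12.73 N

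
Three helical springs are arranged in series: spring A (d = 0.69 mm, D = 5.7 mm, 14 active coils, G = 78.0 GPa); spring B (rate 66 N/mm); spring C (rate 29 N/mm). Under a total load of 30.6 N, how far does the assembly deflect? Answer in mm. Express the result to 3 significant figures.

37.4 mm

k_A = Gd⁴/(8D³N_a) = (78.0×10³)(0.69⁴)/(8·5.7³·14) = 0.85241 N/mm
Series: 1/k_eq = 1/0.85241 + 1/66 + 1/29 = 1.2228; k_eq = 0.81781 N/mm
δ = F/k_eq = 30.6/0.81781 = 37.417 mm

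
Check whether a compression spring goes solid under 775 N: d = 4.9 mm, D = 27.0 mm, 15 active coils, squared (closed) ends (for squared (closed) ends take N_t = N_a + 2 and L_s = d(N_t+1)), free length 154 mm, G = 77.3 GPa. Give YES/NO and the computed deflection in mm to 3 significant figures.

k = Gd⁴/(8D³N_a) = (77.3×10³)(4.9⁴)/(8·27.0³·15) = 18.866 N/mm
N_t = 17; L_s = 4.9·18 = 88.2 mm; δ_solid = L₀ − L_s = 154 − 88.2 = 65.8 mm
δ = F/k = 775/18.866 = 41.078 mm
δ < δ_solid → spring does not go solid

NO, δ = 41.1 mm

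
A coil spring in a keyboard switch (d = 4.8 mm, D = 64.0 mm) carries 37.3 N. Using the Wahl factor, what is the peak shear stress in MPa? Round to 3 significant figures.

60.8 MPa

Spring index C = D/d = 64.0/4.8 = 13.3333
K_W = (4C−1)/(4C−4) + 0.615/C = 52.333/49.333 + 0.0461 = 1.1069
τ₀ = 8FD/(πd³) = 8·37.3·64.0/(π·4.8³) = 19097.6/347.44 = 54.967 MPa
τ_max = K·τ₀ = 1.1069 × 54.967 = 60.845 MPa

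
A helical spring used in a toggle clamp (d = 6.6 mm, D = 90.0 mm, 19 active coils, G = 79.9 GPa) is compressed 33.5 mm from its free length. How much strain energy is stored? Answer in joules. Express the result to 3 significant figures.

k = Gd⁴/(8D³N_a) = (79.9×10³)(6.6⁴)/(8·90.0³·19) = 1.3682 N/mm
U = ½kδ² = 0.5 × 1.3682 × 33.5² = 767.73 N·mm = 0.76773 J

0.768 J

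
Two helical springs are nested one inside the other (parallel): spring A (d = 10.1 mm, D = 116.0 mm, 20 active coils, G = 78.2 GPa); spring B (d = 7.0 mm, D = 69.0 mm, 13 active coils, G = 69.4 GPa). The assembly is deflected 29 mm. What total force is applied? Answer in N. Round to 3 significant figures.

k_A = Gd⁴/(8D³N_a) = (78.2×10³)(10.1⁴)/(8·116.0³·20) = 3.2584 N/mm
k_B = Gd⁴/(8D³N_a) = (69.4×10³)(7.0⁴)/(8·69.0³·13) = 4.8772 N/mm
Parallel: k_eq = 3.2584 + 4.8772 = 8.1356 N/mm
F = k_eq·δ = 8.1356·29 = 235.93 N

236 N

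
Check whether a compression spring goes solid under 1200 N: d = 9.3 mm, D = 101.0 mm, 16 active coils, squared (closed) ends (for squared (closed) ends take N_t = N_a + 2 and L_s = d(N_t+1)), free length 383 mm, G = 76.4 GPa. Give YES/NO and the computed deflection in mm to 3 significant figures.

YES, δ = 277 mm

k = Gd⁴/(8D³N_a) = (76.4×10³)(9.3⁴)/(8·101.0³·16) = 4.3336 N/mm
N_t = 18; L_s = 9.3·19 = 176.7 mm; δ_solid = L₀ − L_s = 383 − 176.7 = 206.3 mm
δ = F/k = 1200/4.3336 = 276.9 mm
δ ≥ δ_solid → spring goes solid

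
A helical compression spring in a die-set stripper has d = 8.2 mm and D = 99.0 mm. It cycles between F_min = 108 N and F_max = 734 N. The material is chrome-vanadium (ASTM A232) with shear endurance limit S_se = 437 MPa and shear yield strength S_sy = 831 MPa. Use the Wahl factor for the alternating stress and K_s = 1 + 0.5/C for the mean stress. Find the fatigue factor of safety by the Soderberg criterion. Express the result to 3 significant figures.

C = D/d = 99.0/8.2 = 12.0732; K_W = (4C−1)/(4C−4)+0.615/C = 1.1187; K_s = 1+0.5/C = 1.0414
F_a = (F_max−F_min)/2 = 313 N; F_m = (F_max+F_min)/2 = 421 N
τ_a = K_W·8F_aD/(πd³) = 1.1187 × 143.11 = 160.1 MPa
τ_m = K_s·8F_mD/(πd³) = 1.0414 × 192.49 = 200.47 MPa
Soderberg: 1/n_f = τ_a/S_se + τ_m/S_sy = 160.1/437 + 200.47/831 = 0.36635 + 0.24123 = 0.60759
n_f = 1/0.60759 = 1.646

1.65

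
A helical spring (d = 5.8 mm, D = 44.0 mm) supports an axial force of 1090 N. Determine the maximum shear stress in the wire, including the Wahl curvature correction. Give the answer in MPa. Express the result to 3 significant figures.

Spring index C = D/d = 44.0/5.8 = 7.5862
K_W = (4C−1)/(4C−4) + 0.615/C = 29.345/26.345 + 0.0811 = 1.1949
τ₀ = 8FD/(πd³) = 8·1090·44.0/(π·5.8³) = 383680/612.96 = 625.94 MPa
τ_max = K·τ₀ = 1.1949 × 625.94 = 747.97 MPa

748 MPa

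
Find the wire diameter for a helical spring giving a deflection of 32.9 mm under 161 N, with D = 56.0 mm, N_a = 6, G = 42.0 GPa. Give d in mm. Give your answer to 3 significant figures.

5.60 mm

Required rate k = F/δ = 161/32.9 = 4.8936 N/mm
d = (8D³N_a·k / G)^(1/4) = (8·56.0³·6·4.8936 / (42.0×10³))^0.25
  = (982.17)^0.25 = 5.5982 mm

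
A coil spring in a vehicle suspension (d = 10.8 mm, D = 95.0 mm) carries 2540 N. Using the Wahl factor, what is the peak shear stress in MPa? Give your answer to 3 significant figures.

Spring index C = D/d = 95.0/10.8 = 8.7963
K_W = (4C−1)/(4C−4) + 0.615/C = 34.185/31.185 + 0.0699 = 1.1661
τ₀ = 8FD/(πd³) = 8·2540·95.0/(π·10.8³) = 1.9304e+06/3957.5 = 487.78 MPa
τ_max = K·τ₀ = 1.1661 × 487.78 = 568.81 MPa

569 MPa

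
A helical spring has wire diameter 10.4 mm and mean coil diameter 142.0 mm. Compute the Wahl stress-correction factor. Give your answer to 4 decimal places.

C = D/d = 142.0/10.4 = 13.6538
K_W = (4C−1)/(4C−4) + 0.615/C = 53.615/50.615 + 0.0450 = 1.1043

1.1043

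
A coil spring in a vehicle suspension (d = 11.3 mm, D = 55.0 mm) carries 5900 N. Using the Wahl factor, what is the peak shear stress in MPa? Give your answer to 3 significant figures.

756 MPa

Spring index C = D/d = 55.0/11.3 = 4.8673
K_W = (4C−1)/(4C−4) + 0.615/C = 18.469/15.469 + 0.1264 = 1.3203
τ₀ = 8FD/(πd³) = 8·5900·55.0/(π·11.3³) = 2.596e+06/4533 = 572.69 MPa
τ_max = K·τ₀ = 1.3203 × 572.69 = 756.12 MPa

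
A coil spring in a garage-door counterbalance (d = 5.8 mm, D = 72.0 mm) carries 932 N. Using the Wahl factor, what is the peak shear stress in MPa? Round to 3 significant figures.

977 MPa

Spring index C = D/d = 72.0/5.8 = 12.4138
K_W = (4C−1)/(4C−4) + 0.615/C = 48.655/45.655 + 0.0495 = 1.1153
τ₀ = 8FD/(πd³) = 8·932·72.0/(π·5.8³) = 536832/612.96 = 875.8 MPa
τ_max = K·τ₀ = 1.1153 × 875.8 = 976.74 MPa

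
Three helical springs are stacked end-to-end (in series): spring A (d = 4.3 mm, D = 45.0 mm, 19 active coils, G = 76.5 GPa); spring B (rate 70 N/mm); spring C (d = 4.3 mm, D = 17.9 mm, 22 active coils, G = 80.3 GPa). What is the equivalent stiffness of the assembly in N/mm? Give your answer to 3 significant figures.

k_A = Gd⁴/(8D³N_a) = (76.5×10³)(4.3⁴)/(8·45.0³·19) = 1.8882 N/mm
k_C = Gd⁴/(8D³N_a) = (80.3×10³)(4.3⁴)/(8·17.9³·22) = 27.197 N/mm
Series: 1/k_eq = 1/1.8882 + 1/70 + 1/27.197 = 0.58065; k_eq = 1.7222 N/mm

1.72 N/mm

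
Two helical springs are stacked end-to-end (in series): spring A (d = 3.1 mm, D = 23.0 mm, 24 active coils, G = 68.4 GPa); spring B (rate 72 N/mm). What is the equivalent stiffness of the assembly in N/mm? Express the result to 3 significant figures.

k_A = Gd⁴/(8D³N_a) = (68.4×10³)(3.1⁴)/(8·23.0³·24) = 2.7041 N/mm
Series: 1/k_eq = 1/2.7041 + 1/72 = 0.3837; k_eq = 2.6062 N/mm

2.61 N/mm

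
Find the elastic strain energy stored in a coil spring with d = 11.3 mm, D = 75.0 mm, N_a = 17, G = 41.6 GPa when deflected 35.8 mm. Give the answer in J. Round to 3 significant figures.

7.58 J

k = Gd⁴/(8D³N_a) = (41.6×10³)(11.3⁴)/(8·75.0³·17) = 11.822 N/mm
U = ½kδ² = 0.5 × 11.822 × 35.8² = 7575.7 N·mm = 7.5757 J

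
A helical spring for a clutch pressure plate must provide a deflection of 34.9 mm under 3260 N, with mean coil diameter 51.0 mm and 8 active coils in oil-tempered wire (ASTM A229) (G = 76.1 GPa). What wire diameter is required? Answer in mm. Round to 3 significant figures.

Required rate k = F/δ = 3260/34.9 = 93.41 N/mm
d = (8D³N_a·k / G)^(1/4) = (8·51.0³·8·93.41 / (76.1×10³))^0.25
  = (10421)^0.25 = 10.1036 mm

10.1 mm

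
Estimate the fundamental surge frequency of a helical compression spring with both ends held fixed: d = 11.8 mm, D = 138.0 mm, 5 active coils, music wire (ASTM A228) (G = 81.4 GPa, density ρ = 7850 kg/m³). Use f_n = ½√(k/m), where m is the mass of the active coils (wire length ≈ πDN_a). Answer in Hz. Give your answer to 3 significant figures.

k = Gd⁴/(8D³N_a) = (81.4×10³)(11.8⁴)/(8·138.0³·5) = 15.013 N/mm = 15013 N/m
Wire length L = πDN_a = π·138.0·5 = 2167.7 mm
m = ρ·(πd²/4)·L = 7850 × 109.36×10⁻⁶ m² × 2.1677 m = 1.8609 kg
f_n = ½√(k/m) = 0.5·√(15013/1.8609) = 0.5·√(8067.4) = 44.909 Hz

44.9 Hz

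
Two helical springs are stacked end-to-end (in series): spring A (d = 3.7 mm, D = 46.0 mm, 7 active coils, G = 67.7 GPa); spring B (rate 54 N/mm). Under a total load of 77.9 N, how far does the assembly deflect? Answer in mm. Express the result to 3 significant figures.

k_A = Gd⁴/(8D³N_a) = (67.7×10³)(3.7⁴)/(8·46.0³·7) = 2.3277 N/mm
Series: 1/k_eq = 1/2.3277 + 1/54 = 0.44812; k_eq = 2.2315 N/mm
δ = F/k_eq = 77.9/2.2315 = 34.909 mm

34.9 mm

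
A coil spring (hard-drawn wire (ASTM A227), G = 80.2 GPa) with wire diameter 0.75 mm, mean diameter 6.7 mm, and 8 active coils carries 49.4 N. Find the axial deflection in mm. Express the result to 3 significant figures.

k = Gd⁴/(8D³N_a) = (80.2×10³)(0.75⁴)/(8·6.7³·8) = 1.3183 N/mm
δ = F/k = 49.4 / 1.3183 = 37.472 mm

37.5 mm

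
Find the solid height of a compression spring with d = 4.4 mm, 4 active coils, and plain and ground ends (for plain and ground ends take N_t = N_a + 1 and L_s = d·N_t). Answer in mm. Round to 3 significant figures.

plain and ground ends: N_t = N_a + 1 = 4 + 1 = 5
L_s = d·N_t = 4.4 × 5 = 22 mm

22.0 mm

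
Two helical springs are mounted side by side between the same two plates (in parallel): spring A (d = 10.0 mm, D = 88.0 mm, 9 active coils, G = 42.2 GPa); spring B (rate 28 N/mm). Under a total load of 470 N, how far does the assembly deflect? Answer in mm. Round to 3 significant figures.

k_A = Gd⁴/(8D³N_a) = (42.2×10³)(10.0⁴)/(8·88.0³·9) = 8.6007 N/mm
Parallel: k_eq = 8.6007 + 28 = 36.601 N/mm
δ = F/k_eq = 470/36.601 = 12.841 mm

12.8 mm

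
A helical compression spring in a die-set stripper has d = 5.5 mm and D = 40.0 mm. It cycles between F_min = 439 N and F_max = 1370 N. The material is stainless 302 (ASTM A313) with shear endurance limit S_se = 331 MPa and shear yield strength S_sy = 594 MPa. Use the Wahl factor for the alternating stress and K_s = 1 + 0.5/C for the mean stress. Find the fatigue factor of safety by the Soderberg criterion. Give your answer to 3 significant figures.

0.492

C = D/d = 40.0/5.5 = 7.2727; K_W = (4C−1)/(4C−4)+0.615/C = 1.2041; K_s = 1+0.5/C = 1.0688
F_a = (F_max−F_min)/2 = 465.5 N; F_m = (F_max+F_min)/2 = 904.5 N
τ_a = K_W·8F_aD/(πd³) = 1.2041 × 284.99 = 343.17 MPa
τ_m = K_s·8F_mD/(πd³) = 1.0688 × 553.76 = 591.83 MPa
Soderberg: 1/n_f = τ_a/S_se + τ_m/S_sy = 343.17/331 + 591.83/594 = 1.03676 + 0.99635 = 2.0331
n_f = 1/2.0331 = 0.4919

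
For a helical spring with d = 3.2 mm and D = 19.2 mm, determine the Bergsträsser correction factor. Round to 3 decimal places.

C = D/d = 19.2/3.2 = 6.0000
K_B = (4C+2)/(4C−3) = 26.000/21.000 = 1.2381

1.238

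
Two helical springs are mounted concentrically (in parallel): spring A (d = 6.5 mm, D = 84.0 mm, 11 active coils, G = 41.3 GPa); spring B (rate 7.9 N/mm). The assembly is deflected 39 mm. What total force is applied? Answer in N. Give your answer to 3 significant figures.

363 N

k_A = Gd⁴/(8D³N_a) = (41.3×10³)(6.5⁴)/(8·84.0³·11) = 1.4135 N/mm
Parallel: k_eq = 1.4135 + 7.9 = 9.3135 N/mm
F = k_eq·δ = 9.3135·39 = 363.22 N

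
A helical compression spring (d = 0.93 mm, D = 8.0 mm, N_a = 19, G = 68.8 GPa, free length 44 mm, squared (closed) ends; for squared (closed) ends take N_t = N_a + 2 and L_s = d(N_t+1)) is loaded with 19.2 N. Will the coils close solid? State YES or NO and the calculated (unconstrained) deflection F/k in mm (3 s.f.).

YES, δ = 29.0 mm

k = Gd⁴/(8D³N_a) = (68.8×10³)(0.93⁴)/(8·8.0³·19) = 0.66131 N/mm
N_t = 21; L_s = 0.93·22 = 20.46 mm; δ_solid = L₀ − L_s = 44 − 20.46 = 23.54 mm
δ = F/k = 19.2/0.66131 = 29.033 mm
δ ≥ δ_solid → spring goes solid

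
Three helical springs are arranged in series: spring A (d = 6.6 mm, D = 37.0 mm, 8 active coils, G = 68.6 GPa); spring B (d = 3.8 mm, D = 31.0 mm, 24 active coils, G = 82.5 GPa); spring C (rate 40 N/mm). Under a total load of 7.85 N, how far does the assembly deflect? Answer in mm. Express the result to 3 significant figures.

3.00 mm

k_A = Gd⁴/(8D³N_a) = (68.6×10³)(6.6⁴)/(8·37.0³·8) = 40.153 N/mm
k_B = Gd⁴/(8D³N_a) = (82.5×10³)(3.8⁴)/(8·31.0³·24) = 3.0075 N/mm
Series: 1/k_eq = 1/40.153 + 1/3.0075 + 1/40 = 0.38241; k_eq = 2.615 N/mm
δ = F/k_eq = 7.85/2.615 = 3.0019 mm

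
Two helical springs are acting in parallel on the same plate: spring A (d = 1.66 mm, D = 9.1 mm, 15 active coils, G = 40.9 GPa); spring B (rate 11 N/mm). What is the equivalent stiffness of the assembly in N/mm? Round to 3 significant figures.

k_A = Gd⁴/(8D³N_a) = (40.9×10³)(1.66⁴)/(8·9.1³·15) = 3.4344 N/mm
Parallel: k_eq = 3.4344 + 11 = 14.434 N/mm

14.4 N/mm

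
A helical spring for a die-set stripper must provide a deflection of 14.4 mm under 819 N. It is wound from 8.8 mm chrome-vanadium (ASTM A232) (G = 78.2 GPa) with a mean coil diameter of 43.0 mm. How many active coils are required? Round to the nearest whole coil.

13

Required rate k = F/δ = 819/14.4 = 56.875 N/mm
N_a = Gd⁴/(8D³k) = (78.2×10³ × 8.8⁴)/(8 × 43.0³ × 56.875)
    = 4.68962e+08 / 3.61757e+07 = 12.96 → 13 coils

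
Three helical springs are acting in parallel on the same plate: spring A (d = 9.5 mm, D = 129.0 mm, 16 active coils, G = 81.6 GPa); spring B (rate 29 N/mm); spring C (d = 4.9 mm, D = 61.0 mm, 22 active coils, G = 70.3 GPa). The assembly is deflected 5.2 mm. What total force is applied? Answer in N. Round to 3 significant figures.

169 N

k_A = Gd⁴/(8D³N_a) = (81.6×10³)(9.5⁴)/(8·129.0³·16) = 2.4188 N/mm
k_C = Gd⁴/(8D³N_a) = (70.3×10³)(4.9⁴)/(8·61.0³·22) = 1.0145 N/mm
Parallel: k_eq = 2.4188 + 29 + 1.0145 = 32.433 N/mm
F = k_eq·δ = 32.433·5.2 = 168.65 N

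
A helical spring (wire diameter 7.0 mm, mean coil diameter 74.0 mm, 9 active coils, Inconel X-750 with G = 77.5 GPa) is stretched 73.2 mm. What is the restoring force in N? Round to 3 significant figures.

k = Gd⁴/(8D³N_a) = (77.5×10³)(7.0⁴)/(8·74.0³·9) = 6.3777 N/mm
F = k·δ = 6.3777 × 73.2 = 466.85 N

467 N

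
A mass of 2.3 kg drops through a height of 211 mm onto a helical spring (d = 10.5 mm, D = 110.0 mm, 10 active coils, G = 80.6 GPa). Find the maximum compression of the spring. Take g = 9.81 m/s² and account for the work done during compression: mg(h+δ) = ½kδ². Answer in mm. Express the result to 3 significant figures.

34.7 mm

k = Gd⁴/(8D³N_a) = (80.6×10³)(10.5⁴)/(8·110.0³·10) = 9.2008 N/mm
W = mg = 2.3 × 9.81 = 22.563 N
½kδ² − Wδ − Wh = 0 → δ = (W + √(W² + 2kWh))/k
δ = (22.563 + √(509.09 + 87605.9))/9.2008 = (22.563 + 296.84)/9.2008 = 34.715 mm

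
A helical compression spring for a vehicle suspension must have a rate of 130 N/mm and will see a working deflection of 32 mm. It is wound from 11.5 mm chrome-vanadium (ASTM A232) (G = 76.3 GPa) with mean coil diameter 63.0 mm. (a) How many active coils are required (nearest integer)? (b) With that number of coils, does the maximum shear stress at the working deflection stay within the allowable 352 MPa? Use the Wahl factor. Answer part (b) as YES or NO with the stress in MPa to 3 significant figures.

N_a = Gd⁴/(8D³k) = (76.3×10³)(11.5⁴)/(8·63.0³·130) = 5.132 → N_a = 5
Actual rate k = Gd⁴/(8D³·5) = 133.42 N/mm
Working load F = kδ = 133.42·32 = 4269.6 N
C = 63.0/11.5 = 5.4783; K_W = (4C−1)/(4C−4)+0.615/C = 1.2797
τ_max = K_W·8FD/(πd³) = 1.2797·450.37 = 576.36 MPa
τ_max > 352 MPa → exceeds allowable

(a) 5 coils; (b) NO, τ_max = 576 MPa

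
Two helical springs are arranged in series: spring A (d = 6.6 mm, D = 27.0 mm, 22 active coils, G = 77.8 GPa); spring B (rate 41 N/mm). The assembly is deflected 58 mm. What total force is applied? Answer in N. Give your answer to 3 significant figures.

k_A = Gd⁴/(8D³N_a) = (77.8×10³)(6.6⁴)/(8·27.0³·22) = 42.614 N/mm
Series: 1/k_eq = 1/42.614 + 1/41 = 0.047857; k_eq = 20.896 N/mm
F = k_eq·δ = 20.896·58 = 1211.9 N

1210 N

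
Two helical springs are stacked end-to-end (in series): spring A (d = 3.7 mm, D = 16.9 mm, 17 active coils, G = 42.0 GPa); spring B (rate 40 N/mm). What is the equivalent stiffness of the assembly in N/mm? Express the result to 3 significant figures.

9.23 N/mm

k_A = Gd⁴/(8D³N_a) = (42.0×10³)(3.7⁴)/(8·16.9³·17) = 11.991 N/mm
Series: 1/k_eq = 1/11.991 + 1/40 = 0.1084; k_eq = 9.2255 N/mm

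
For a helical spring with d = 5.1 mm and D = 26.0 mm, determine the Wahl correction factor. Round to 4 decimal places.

1.3036

C = D/d = 26.0/5.1 = 5.0980
K_W = (4C−1)/(4C−4) + 0.615/C = 19.392/16.392 + 0.1206 = 1.3036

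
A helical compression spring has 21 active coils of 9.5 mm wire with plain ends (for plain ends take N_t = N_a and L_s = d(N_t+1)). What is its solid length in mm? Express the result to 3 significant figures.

plain ends: N_t = N_a = 21
L_s = d·(N_t+1) = 9.5 × 22 = 209 mm

209 mm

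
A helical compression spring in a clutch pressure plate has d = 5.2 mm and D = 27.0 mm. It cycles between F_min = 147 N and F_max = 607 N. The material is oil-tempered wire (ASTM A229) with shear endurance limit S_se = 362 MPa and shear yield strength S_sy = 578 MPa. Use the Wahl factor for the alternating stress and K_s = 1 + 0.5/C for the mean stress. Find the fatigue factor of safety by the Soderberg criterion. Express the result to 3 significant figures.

C = D/d = 27.0/5.2 = 5.1923; K_W = (4C−1)/(4C−4)+0.615/C = 1.2973; K_s = 1+0.5/C = 1.0963
F_a = (F_max−F_min)/2 = 230 N; F_m = (F_max+F_min)/2 = 377 N
τ_a = K_W·8F_aD/(πd³) = 1.2973 × 112.47 = 145.91 MPa
τ_m = K_s·8F_mD/(πd³) = 1.0963 × 184.35 = 202.1 MPa
Soderberg: 1/n_f = τ_a/S_se + τ_m/S_sy = 145.91/362 + 202.1/578 = 0.40306 + 0.34965 = 0.75271
n_f = 1/0.75271 = 1.329

1.33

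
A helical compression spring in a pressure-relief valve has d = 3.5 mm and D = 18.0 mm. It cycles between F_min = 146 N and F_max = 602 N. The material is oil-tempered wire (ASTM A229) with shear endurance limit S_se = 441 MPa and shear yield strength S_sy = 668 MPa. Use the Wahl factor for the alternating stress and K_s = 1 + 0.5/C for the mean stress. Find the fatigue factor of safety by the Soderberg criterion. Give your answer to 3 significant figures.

0.727

C = D/d = 18.0/3.5 = 5.1429; K_W = (4C−1)/(4C−4)+0.615/C = 1.3006; K_s = 1+0.5/C = 1.0972
F_a = (F_max−F_min)/2 = 228 N; F_m = (F_max+F_min)/2 = 374 N
τ_a = K_W·8F_aD/(πd³) = 1.3006 × 243.75 = 317.02 MPa
τ_m = K_s·8F_mD/(πd³) = 1.0972 × 399.83 = 438.71 MPa
Soderberg: 1/n_f = τ_a/S_se + τ_m/S_sy = 317.02/441 + 438.71/668 = 0.71888 + 0.65675 = 1.3756
n_f = 1/1.3756 = 0.7269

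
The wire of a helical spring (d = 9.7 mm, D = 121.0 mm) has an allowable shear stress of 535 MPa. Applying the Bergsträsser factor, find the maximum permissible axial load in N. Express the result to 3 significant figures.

C = D/d = 121.0/9.7 = 12.4742
K_B = (4C+2)/(4C−3) = 51.897/46.897 = 1.1066
τ_max = K·8FD/(πd³) → F_max = τ_allow·πd³/(8DK)
F_max = 535·π·9.7³/(8·121.0·1.1066) = 1.534e+06/1071.2 = 1432 N

1430 N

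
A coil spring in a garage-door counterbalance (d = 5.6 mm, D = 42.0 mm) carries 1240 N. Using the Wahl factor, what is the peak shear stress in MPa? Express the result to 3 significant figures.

Spring index C = D/d = 42.0/5.6 = 7.5000
K_W = (4C−1)/(4C−4) + 0.615/C = 29.000/26.000 + 0.0820 = 1.1974
τ₀ = 8FD/(πd³) = 8·1240·42.0/(π·5.6³) = 416640/551.71 = 755.17 MPa
τ_max = K·τ₀ = 1.1974 × 755.17 = 904.23 MPa

904 MPa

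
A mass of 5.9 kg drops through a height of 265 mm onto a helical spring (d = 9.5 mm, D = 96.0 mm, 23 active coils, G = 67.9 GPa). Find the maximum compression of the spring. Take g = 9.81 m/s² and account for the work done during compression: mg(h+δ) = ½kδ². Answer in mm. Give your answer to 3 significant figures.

114 mm

k = Gd⁴/(8D³N_a) = (67.9×10³)(9.5⁴)/(8·96.0³·23) = 3.3973 N/mm
W = mg = 5.9 × 9.81 = 57.879 N
½kδ² − Wδ − Wh = 0 → δ = (W + √(W² + 2kWh))/k
δ = (57.879 + √(3350 + 104215))/3.3973 = (57.879 + 327.97)/3.3973 = 113.58 mm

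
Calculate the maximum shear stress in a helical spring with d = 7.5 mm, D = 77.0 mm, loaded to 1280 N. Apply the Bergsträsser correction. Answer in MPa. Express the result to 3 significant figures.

673 MPa

Spring index C = D/d = 77.0/7.5 = 10.2667
K_B = (4C+2)/(4C−3) = 43.067/38.067 = 1.1313
τ₀ = 8FD/(πd³) = 8·1280·77.0/(π·7.5³) = 788480/1325.4 = 594.92 MPa
τ_max = K·τ₀ = 1.1313 × 594.92 = 673.06 MPa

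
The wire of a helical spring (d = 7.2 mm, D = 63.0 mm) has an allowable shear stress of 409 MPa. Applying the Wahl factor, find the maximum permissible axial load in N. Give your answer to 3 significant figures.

815 N

C = D/d = 63.0/7.2 = 8.7500
K_W = (4C−1)/(4C−4) + 0.615/C = 34.000/31.000 + 0.0703 = 1.1671
τ_max = K·8FD/(πd³) → F_max = τ_allow·πd³/(8DK)
F_max = 409·π·7.2³/(8·63.0·1.1671) = 4.7959e+05/588.2 = 815.36 N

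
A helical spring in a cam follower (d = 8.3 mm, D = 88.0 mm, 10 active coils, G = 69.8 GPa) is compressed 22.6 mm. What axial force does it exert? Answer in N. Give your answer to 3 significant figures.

k = Gd⁴/(8D³N_a) = (69.8×10³)(8.3⁴)/(8·88.0³·10) = 6.0762 N/mm
F = k·δ = 6.0762 × 22.6 = 137.32 N

137 N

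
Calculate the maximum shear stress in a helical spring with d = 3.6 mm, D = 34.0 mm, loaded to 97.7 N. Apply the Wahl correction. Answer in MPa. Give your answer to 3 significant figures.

209 MPa

Spring index C = D/d = 34.0/3.6 = 9.4444
K_W = (4C−1)/(4C−4) + 0.615/C = 36.778/33.778 + 0.0651 = 1.1539
τ₀ = 8FD/(πd³) = 8·97.7·34.0/(π·3.6³) = 26574.4/146.57 = 181.3 MPa
τ_max = K·τ₀ = 1.1539 × 181.3 = 209.21 MPa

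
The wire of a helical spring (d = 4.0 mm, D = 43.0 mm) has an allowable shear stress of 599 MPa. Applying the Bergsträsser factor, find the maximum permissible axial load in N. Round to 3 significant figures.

C = D/d = 43.0/4.0 = 10.7500
K_B = (4C+2)/(4C−3) = 45.000/40.000 = 1.1250
τ_max = K·8FD/(πd³) → F_max = τ_allow·πd³/(8DK)
F_max = 599·π·4.0³/(8·43.0·1.1250) = 1.2044e+05/387 = 311.2 N

311 N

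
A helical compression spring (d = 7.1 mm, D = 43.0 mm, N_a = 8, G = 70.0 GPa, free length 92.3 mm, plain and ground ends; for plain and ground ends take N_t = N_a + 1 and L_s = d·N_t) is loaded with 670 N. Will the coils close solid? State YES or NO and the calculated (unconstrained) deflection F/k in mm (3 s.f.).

k = Gd⁴/(8D³N_a) = (70.0×10³)(7.1⁴)/(8·43.0³·8) = 34.958 N/mm
N_t = 9; L_s = 7.1·9 = 63.9 mm; δ_solid = L₀ − L_s = 92.3 − 63.9 = 28.4 mm
δ = F/k = 670/34.958 = 19.166 mm
δ < δ_solid → spring does not go solid

NO, δ = 19.2 mm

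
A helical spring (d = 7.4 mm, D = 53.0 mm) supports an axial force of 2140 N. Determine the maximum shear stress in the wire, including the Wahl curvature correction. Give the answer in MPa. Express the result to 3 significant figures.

861 MPa

Spring index C = D/d = 53.0/7.4 = 7.1622
K_W = (4C−1)/(4C−4) + 0.615/C = 27.649/24.649 + 0.0859 = 1.2076
τ₀ = 8FD/(πd³) = 8·2140·53.0/(π·7.4³) = 907360/1273 = 712.75 MPa
τ_max = K·τ₀ = 1.2076 × 712.75 = 860.7 MPa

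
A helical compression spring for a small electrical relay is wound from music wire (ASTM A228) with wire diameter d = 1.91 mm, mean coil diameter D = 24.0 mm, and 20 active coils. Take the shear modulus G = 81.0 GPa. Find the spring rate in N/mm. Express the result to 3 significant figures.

0.487 N/mm

k = Gd⁴/(8D³N_a) = (81.0×10³ × 1.91⁴) / (8 × 24.0³ × 20)
  = 1.078e+06 / 2.21184e+06 = 0.48738 N/mm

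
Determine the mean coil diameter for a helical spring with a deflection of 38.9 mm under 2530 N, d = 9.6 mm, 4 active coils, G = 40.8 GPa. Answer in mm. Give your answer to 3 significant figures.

55.0 mm

Required rate k = F/δ = 2530/38.9 = 65.039 N/mm
D = (Gd⁴/(8N_a·k))^(1/3) = (40.8×10³·9.6⁴/(8·4·65.039))^(1/3)
  = (166504)^(1/3) = 55.0142 mm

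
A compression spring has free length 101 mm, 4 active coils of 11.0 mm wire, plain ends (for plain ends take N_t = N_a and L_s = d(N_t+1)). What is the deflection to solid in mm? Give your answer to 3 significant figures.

46.0 mm

N_t = 4; L_s = 11.0·5 = 55 mm
δ_solid = L₀ − L_s = 101 − 55 = 46 mm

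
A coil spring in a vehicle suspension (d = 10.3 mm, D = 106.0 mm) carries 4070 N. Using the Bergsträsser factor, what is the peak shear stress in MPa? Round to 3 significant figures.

Spring index C = D/d = 106.0/10.3 = 10.2913
K_B = (4C+2)/(4C−3) = 43.165/38.165 = 1.1310
τ₀ = 8FD/(πd³) = 8·4070·106.0/(π·10.3³) = 3.45136e+06/3432.9 = 1005.4 MPa
τ_max = K·τ₀ = 1.1310 × 1005.4 = 1137.1 MPa

1140 MPa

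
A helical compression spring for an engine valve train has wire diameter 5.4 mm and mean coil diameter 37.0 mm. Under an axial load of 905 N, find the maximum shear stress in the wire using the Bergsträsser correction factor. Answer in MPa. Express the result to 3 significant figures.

652 MPa

Spring index C = D/d = 37.0/5.4 = 6.8519
K_B = (4C+2)/(4C−3) = 29.407/24.407 = 1.2049
τ₀ = 8FD/(πd³) = 8·905·37.0/(π·5.4³) = 267880/494.69 = 541.51 MPa
τ_max = K·τ₀ = 1.2049 × 541.51 = 652.45 MPa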